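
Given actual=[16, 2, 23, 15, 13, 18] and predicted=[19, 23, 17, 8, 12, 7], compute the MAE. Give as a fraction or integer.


MAE = (1/6) * (|16-19|=3 + |2-23|=21 + |23-17|=6 + |15-8|=7 + |13-12|=1 + |18-7|=11). Sum = 49. MAE = 49/6.

49/6


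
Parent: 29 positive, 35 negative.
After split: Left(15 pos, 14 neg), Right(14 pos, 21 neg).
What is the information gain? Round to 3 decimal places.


H(parent) = 0.9937. H(left) = 0.9991, H(right) = 0.9710. Weighted = (29/64)*0.9991 + (35/64)*0.9710 = 0.9837. IG = 0.9937 - 0.9837 = 0.0100, which rounds to 0.010.

0.010


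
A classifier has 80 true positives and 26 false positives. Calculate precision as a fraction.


Precision = TP / (TP + FP) = 80 / 106 = 40/53.

40/53


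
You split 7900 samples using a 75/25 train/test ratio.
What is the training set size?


Test set = 7900 * 25% = 1975. Training set = 7900 - 1975 = 5925.

5925


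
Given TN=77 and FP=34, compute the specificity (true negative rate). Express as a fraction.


Specificity = TN / (TN + FP) = 77 / 111 = 77/111.

77/111


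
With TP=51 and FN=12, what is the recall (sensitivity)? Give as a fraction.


Recall = TP / (TP + FN) = 51 / 63 = 17/21.

17/21


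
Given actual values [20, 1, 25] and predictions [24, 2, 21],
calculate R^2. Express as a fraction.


Mean(y) = 46/3. SS_res = 33. SS_tot = 962/3. R^2 = 1 - 33/(962/3) = 863/962.

863/962


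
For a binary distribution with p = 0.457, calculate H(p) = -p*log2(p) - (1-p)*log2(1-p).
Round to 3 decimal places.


H = -0.457*log2(0.457) - 0.543*log2(0.543) = 0.995.

0.995


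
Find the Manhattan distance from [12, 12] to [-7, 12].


d = sum of absolute differences: |12--7|=19 + |12-12|=0 = 19.

19


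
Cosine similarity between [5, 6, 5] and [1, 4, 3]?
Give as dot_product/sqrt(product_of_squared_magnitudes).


dot = 44. |a|^2 = 86, |b|^2 = 26. cos = 44/sqrt(2236).

44/sqrt(2236)


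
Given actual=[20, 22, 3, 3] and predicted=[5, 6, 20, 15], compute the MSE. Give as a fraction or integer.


MSE = (1/4) * ((20-5)^2=225 + (22-6)^2=256 + (3-20)^2=289 + (3-15)^2=144). Sum = 914. MSE = 457/2.

457/2


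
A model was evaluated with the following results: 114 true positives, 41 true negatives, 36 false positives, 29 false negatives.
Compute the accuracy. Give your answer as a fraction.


Accuracy = (TP + TN) / (TP + TN + FP + FN) = (114 + 41) / 220 = 31/44.

31/44


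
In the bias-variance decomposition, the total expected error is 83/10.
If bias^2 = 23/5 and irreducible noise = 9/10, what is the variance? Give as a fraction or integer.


Total error = bias^2 + variance + irreducible noise. So variance = 83/10 - 23/5 - 9/10 = 14/5.

14/5


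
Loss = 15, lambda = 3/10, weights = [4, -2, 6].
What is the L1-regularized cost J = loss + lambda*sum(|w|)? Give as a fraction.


L1 norm = sum(|w|) = 12. J = 15 + 3/10 * 12 = 93/5.

93/5


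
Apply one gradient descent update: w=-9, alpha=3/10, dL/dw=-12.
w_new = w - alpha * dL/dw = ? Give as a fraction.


w_new = -9 - 3/10 * -12 = -9 - -18/5 = -27/5.

-27/5


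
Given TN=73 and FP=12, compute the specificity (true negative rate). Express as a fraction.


Specificity = TN / (TN + FP) = 73 / 85 = 73/85.

73/85


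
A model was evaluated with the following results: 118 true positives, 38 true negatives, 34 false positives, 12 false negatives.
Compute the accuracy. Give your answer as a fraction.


Accuracy = (TP + TN) / (TP + TN + FP + FN) = (118 + 38) / 202 = 78/101.

78/101


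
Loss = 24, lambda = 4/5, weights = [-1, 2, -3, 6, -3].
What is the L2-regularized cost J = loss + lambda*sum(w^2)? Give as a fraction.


L2 sq norm = sum(w^2) = 59. J = 24 + 4/5 * 59 = 356/5.

356/5


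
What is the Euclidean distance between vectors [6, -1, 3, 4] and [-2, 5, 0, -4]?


d = sqrt(sum of squared differences). (6--2)^2=64, (-1-5)^2=36, (3-0)^2=9, (4--4)^2=64. Sum = 173.

sqrt(173)


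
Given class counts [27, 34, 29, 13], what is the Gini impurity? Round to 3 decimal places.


Total = 103. Proportions: 27/103, 34/103, 29/103, 13/103. sum(p_i^2) = 0.2729. Gini = 1 - 0.2729 = 0.7271, which rounds to 0.727.

0.727


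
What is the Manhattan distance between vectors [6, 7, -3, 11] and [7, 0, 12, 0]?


d = sum of absolute differences: |6-7|=1 + |7-0|=7 + |-3-12|=15 + |11-0|=11 = 34.

34


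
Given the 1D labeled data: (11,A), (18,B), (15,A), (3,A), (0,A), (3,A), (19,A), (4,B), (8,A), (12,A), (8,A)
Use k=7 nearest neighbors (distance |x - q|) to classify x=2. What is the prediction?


Distances: |11-2|=9, |18-2|=16, |15-2|=13, |3-2|=1, |0-2|=2, |3-2|=1, |19-2|=17, |4-2|=2, |8-2|=6, |12-2|=10, |8-2|=6. 7 nearest: (3,A), (3,A), (0,A), (4,B), (8,A), (8,A), (11,A). Counts: {'A': 6, 'B': 1}. Majority class: A.

A


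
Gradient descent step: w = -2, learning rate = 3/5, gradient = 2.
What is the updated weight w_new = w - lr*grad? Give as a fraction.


w_new = -2 - 3/5 * 2 = -2 - 6/5 = -16/5.

-16/5


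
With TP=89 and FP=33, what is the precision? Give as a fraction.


Precision = TP / (TP + FP) = 89 / 122 = 89/122.

89/122


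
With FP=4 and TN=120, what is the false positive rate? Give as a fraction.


FPR = FP / (FP + TN) = 4 / 124 = 1/31.

1/31


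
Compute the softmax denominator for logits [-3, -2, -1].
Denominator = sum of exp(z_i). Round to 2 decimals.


Denom = e^-3=0.0498 + e^-2=0.1353 + e^-1=0.3679. Sum = 0.5530, which rounds to 0.55.

0.55


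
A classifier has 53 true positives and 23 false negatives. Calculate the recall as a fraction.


Recall = TP / (TP + FN) = 53 / 76 = 53/76.

53/76


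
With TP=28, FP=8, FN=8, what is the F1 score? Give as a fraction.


Precision = 28/36 = 7/9. Recall = 28/36 = 7/9. F1 = 2*P*R/(P+R) = 7/9.

7/9


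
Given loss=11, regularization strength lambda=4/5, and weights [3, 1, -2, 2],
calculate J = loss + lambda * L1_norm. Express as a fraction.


L1 norm = sum(|w|) = 8. J = 11 + 4/5 * 8 = 87/5.

87/5


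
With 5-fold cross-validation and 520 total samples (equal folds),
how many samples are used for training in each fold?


Each validation fold has 520/5 = 104 samples. Training set = 520 - 104 = 416.

416


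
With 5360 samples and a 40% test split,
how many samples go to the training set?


Test set = 5360 * 40% = 2144. Training set = 5360 - 2144 = 3216.

3216


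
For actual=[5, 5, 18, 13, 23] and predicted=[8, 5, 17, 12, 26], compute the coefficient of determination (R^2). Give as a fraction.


Mean(y) = 64/5. SS_res = 20. SS_tot = 1264/5. R^2 = 1 - 20/(1264/5) = 291/316.

291/316


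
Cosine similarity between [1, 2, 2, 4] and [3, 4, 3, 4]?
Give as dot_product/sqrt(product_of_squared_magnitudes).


dot = 33. |a|^2 = 25, |b|^2 = 50. cos = 33/sqrt(1250).

33/sqrt(1250)


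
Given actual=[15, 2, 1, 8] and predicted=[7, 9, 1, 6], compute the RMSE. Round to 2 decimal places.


MSE = 29.2500. RMSE = sqrt(29.2500) = 5.41.

5.41


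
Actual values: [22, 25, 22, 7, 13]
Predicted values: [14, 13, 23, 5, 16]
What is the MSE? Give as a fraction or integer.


MSE = (1/5) * ((22-14)^2=64 + (25-13)^2=144 + (22-23)^2=1 + (7-5)^2=4 + (13-16)^2=9). Sum = 222. MSE = 222/5.

222/5


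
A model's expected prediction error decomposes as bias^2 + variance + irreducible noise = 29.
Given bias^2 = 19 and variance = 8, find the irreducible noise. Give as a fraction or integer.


Total error = bias^2 + variance + irreducible noise. So irreducible noise = 29 - 19 - 8 = 2.

2


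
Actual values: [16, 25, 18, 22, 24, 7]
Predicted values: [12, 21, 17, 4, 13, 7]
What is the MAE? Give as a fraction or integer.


MAE = (1/6) * (|16-12|=4 + |25-21|=4 + |18-17|=1 + |22-4|=18 + |24-13|=11 + |7-7|=0). Sum = 38. MAE = 19/3.

19/3


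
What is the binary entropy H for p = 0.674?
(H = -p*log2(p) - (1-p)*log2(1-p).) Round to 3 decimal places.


H = -0.674*log2(0.674) - 0.326*log2(0.326) = 0.911.

0.911


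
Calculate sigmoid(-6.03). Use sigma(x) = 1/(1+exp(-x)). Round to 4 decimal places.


sigma(-6.03) = 1/(1+e^(6.03)) = 1/(1+415.715029) = 1/416.715029 = 0.0024.

0.0024


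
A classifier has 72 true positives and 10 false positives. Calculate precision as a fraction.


Precision = TP / (TP + FP) = 72 / 82 = 36/41.

36/41


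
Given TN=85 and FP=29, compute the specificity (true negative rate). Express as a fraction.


Specificity = TN / (TN + FP) = 85 / 114 = 85/114.

85/114


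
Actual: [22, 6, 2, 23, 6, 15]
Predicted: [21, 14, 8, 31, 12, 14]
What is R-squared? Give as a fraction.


Mean(y) = 37/3. SS_res = 202. SS_tot = 1204/3. R^2 = 1 - 202/(1204/3) = 299/602.

299/602


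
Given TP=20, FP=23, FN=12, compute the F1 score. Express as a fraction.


Precision = 20/43 = 20/43. Recall = 20/32 = 5/8. F1 = 2*P*R/(P+R) = 8/15.

8/15


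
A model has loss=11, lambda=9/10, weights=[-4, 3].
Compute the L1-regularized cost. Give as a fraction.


L1 norm = sum(|w|) = 7. J = 11 + 9/10 * 7 = 173/10.

173/10


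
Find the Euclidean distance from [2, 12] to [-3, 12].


d = sqrt(sum of squared differences). (2--3)^2=25, (12-12)^2=0. Sum = 25.

5


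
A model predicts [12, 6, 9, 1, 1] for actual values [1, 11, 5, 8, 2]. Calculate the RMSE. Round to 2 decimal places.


MSE = 42.4000. RMSE = sqrt(42.4000) = 6.51.

6.51


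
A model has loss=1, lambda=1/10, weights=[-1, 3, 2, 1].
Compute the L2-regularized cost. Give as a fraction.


L2 sq norm = sum(w^2) = 15. J = 1 + 1/10 * 15 = 5/2.

5/2


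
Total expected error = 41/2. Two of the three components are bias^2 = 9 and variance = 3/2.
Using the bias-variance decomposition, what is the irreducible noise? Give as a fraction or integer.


Total error = bias^2 + variance + irreducible noise. So irreducible noise = 41/2 - 9 - 3/2 = 10.

10


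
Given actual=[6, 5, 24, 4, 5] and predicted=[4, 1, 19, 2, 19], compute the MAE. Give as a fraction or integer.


MAE = (1/5) * (|6-4|=2 + |5-1|=4 + |24-19|=5 + |4-2|=2 + |5-19|=14). Sum = 27. MAE = 27/5.

27/5


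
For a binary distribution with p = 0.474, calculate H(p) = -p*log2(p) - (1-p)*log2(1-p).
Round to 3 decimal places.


H = -0.474*log2(0.474) - 0.526*log2(0.526) = 0.998.

0.998


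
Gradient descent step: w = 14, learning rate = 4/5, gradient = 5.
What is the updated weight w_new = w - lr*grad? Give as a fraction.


w_new = 14 - 4/5 * 5 = 14 - 4 = 10.

10


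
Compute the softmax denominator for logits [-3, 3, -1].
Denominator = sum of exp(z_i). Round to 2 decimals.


Denom = e^-3=0.0498 + e^3=20.0855 + e^-1=0.3679. Sum = 20.5032, which rounds to 20.50.

20.50


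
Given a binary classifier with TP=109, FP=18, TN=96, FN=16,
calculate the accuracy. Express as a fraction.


Accuracy = (TP + TN) / (TP + TN + FP + FN) = (109 + 96) / 239 = 205/239.

205/239


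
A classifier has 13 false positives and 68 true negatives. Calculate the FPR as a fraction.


FPR = FP / (FP + TN) = 13 / 81 = 13/81.

13/81


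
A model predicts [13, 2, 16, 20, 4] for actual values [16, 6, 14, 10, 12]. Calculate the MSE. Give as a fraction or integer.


MSE = (1/5) * ((16-13)^2=9 + (6-2)^2=16 + (14-16)^2=4 + (10-20)^2=100 + (12-4)^2=64). Sum = 193. MSE = 193/5.

193/5


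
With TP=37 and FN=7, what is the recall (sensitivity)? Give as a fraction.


Recall = TP / (TP + FN) = 37 / 44 = 37/44.

37/44


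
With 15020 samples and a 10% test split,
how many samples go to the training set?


Test set = 15020 * 10% = 1502. Training set = 15020 - 1502 = 13518.

13518


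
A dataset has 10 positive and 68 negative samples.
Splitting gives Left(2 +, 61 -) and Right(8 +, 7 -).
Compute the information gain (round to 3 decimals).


H(parent) = 0.5525. H(left) = 0.2031, H(right) = 0.9968. Weighted = (63/78)*0.2031 + (15/78)*0.9968 = 0.3557. IG = 0.5525 - 0.3557 = 0.1968, which rounds to 0.197.

0.197


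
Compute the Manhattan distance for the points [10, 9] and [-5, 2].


d = sum of absolute differences: |10--5|=15 + |9-2|=7 = 22.

22


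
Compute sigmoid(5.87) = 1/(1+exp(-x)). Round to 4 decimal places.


sigma(5.87) = 1/(1+e^(-5.87)) = 1/(1+0.002823) = 1/1.002823 = 0.9972.

0.9972


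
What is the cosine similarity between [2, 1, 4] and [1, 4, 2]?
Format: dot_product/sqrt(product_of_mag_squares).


dot = 14. |a|^2 = 21, |b|^2 = 21. cos = 14/sqrt(441).

14/sqrt(441)


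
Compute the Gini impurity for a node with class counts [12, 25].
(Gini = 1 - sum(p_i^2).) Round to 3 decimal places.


Total = 37. Proportions: 12/37, 25/37. sum(p_i^2) = 0.5617. Gini = 1 - 0.5617 = 0.4383, which rounds to 0.438.

0.438


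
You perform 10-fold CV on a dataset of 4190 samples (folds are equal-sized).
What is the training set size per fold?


Each validation fold has 4190/10 = 419 samples. Training set = 4190 - 419 = 3771.

3771


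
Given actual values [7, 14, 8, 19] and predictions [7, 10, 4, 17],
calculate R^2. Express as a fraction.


Mean(y) = 12. SS_res = 36. SS_tot = 94. R^2 = 1 - 36/(94) = 29/47.

29/47


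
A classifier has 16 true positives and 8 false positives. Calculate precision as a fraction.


Precision = TP / (TP + FP) = 16 / 24 = 2/3.

2/3


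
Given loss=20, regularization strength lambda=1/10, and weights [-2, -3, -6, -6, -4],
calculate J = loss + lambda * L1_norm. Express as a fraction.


L1 norm = sum(|w|) = 21. J = 20 + 1/10 * 21 = 221/10.

221/10


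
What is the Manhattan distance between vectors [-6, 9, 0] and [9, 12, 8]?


d = sum of absolute differences: |-6-9|=15 + |9-12|=3 + |0-8|=8 = 26.

26


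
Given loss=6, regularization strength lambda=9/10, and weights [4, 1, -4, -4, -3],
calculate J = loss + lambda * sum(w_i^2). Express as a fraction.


L2 sq norm = sum(w^2) = 58. J = 6 + 9/10 * 58 = 291/5.

291/5


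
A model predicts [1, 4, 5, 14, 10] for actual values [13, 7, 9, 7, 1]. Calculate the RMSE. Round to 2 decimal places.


MSE = 59.8000. RMSE = sqrt(59.8000) = 7.73.

7.73


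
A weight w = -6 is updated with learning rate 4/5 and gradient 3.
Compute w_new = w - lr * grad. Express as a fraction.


w_new = -6 - 4/5 * 3 = -6 - 12/5 = -42/5.

-42/5


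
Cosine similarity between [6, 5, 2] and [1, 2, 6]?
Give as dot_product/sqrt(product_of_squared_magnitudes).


dot = 28. |a|^2 = 65, |b|^2 = 41. cos = 28/sqrt(2665).

28/sqrt(2665)


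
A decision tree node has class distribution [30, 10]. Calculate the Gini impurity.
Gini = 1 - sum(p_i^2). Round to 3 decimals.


Total = 40. Proportions: 30/40, 10/40. sum(p_i^2) = 0.6250. Gini = 1 - 0.6250 = 0.3750, which rounds to 0.375.

0.375


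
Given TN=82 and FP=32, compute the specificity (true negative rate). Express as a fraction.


Specificity = TN / (TN + FP) = 82 / 114 = 41/57.

41/57


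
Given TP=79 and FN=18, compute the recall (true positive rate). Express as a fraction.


Recall = TP / (TP + FN) = 79 / 97 = 79/97.

79/97


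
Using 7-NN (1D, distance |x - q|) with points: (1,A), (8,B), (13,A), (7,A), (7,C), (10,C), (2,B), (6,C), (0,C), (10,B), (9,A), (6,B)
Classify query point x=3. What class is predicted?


Distances: |1-3|=2, |8-3|=5, |13-3|=10, |7-3|=4, |7-3|=4, |10-3|=7, |2-3|=1, |6-3|=3, |0-3|=3, |10-3|=7, |9-3|=6, |6-3|=3. 7 nearest: (2,B), (1,A), (6,B), (6,C), (0,C), (7,A), (7,C). Counts: {'B': 2, 'A': 2, 'C': 3}. Majority class: C.

C


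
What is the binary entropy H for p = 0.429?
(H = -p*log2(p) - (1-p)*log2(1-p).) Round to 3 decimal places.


H = -0.429*log2(0.429) - 0.571*log2(0.571) = 0.985.

0.985


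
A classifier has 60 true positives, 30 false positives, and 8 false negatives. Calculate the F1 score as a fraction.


Precision = 60/90 = 2/3. Recall = 60/68 = 15/17. F1 = 2*P*R/(P+R) = 60/79.

60/79


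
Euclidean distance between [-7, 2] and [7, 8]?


d = sqrt(sum of squared differences). (-7-7)^2=196, (2-8)^2=36. Sum = 232.

sqrt(232)


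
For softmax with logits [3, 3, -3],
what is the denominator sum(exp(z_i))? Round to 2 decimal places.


Denom = e^3=20.0855 + e^3=20.0855 + e^-3=0.0498. Sum = 40.2208, which rounds to 40.22.

40.22


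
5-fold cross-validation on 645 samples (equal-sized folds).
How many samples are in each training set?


Each validation fold has 645/5 = 129 samples. Training set = 645 - 129 = 516.

516


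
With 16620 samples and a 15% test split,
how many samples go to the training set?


Test set = 16620 * 15% = 2493. Training set = 16620 - 2493 = 14127.

14127


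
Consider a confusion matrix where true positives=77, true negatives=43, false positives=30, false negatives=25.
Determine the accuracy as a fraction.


Accuracy = (TP + TN) / (TP + TN + FP + FN) = (77 + 43) / 175 = 24/35.

24/35


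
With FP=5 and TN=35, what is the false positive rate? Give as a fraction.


FPR = FP / (FP + TN) = 5 / 40 = 1/8.

1/8


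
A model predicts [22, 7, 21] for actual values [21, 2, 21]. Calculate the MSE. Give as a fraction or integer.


MSE = (1/3) * ((21-22)^2=1 + (2-7)^2=25 + (21-21)^2=0). Sum = 26. MSE = 26/3.

26/3


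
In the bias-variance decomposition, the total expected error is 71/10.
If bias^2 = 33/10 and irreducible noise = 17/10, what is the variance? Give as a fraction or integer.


Total error = bias^2 + variance + irreducible noise. So variance = 71/10 - 33/10 - 17/10 = 21/10.

21/10


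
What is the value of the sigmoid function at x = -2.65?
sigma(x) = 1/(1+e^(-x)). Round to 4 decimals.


sigma(-2.65) = 1/(1+e^(2.65)) = 1/(1+14.154039) = 1/15.154039 = 0.0660.

0.0660


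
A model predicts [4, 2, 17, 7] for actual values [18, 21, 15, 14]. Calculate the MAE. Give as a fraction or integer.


MAE = (1/4) * (|18-4|=14 + |21-2|=19 + |15-17|=2 + |14-7|=7). Sum = 42. MAE = 21/2.

21/2


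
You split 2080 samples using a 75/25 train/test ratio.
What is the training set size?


Test set = 2080 * 25% = 520. Training set = 2080 - 520 = 1560.

1560


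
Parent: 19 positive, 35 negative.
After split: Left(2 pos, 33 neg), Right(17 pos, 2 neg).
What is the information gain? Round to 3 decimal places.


H(parent) = 0.9357. H(left) = 0.3160, H(right) = 0.4855. Weighted = (35/54)*0.3160 + (19/54)*0.4855 = 0.3756. IG = 0.9357 - 0.3756 = 0.5601, which rounds to 0.560.

0.560


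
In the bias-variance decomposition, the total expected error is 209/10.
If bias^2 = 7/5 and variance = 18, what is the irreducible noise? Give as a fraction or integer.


Total error = bias^2 + variance + irreducible noise. So irreducible noise = 209/10 - 7/5 - 18 = 3/2.

3/2


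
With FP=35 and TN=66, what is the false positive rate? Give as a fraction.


FPR = FP / (FP + TN) = 35 / 101 = 35/101.

35/101


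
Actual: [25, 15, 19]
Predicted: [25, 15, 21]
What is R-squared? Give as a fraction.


Mean(y) = 59/3. SS_res = 4. SS_tot = 152/3. R^2 = 1 - 4/(152/3) = 35/38.

35/38


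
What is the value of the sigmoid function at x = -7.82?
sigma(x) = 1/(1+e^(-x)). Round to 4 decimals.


sigma(-7.82) = 1/(1+e^(7.82)) = 1/(1+2489.905408) = 1/2490.905408 = 0.0004.

0.0004


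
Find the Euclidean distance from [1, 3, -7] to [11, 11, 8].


d = sqrt(sum of squared differences). (1-11)^2=100, (3-11)^2=64, (-7-8)^2=225. Sum = 389.

sqrt(389)


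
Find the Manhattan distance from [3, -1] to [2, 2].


d = sum of absolute differences: |3-2|=1 + |-1-2|=3 = 4.

4


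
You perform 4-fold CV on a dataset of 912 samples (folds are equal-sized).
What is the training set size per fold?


Each validation fold has 912/4 = 228 samples. Training set = 912 - 228 = 684.

684


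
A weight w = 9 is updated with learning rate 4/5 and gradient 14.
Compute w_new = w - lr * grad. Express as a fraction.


w_new = 9 - 4/5 * 14 = 9 - 56/5 = -11/5.

-11/5


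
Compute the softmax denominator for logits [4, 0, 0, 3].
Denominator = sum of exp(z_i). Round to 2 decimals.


Denom = e^4=54.5982 + e^0=1.0000 + e^0=1.0000 + e^3=20.0855. Sum = 76.6837, which rounds to 76.68.

76.68


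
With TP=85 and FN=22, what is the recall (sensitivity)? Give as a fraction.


Recall = TP / (TP + FN) = 85 / 107 = 85/107.

85/107


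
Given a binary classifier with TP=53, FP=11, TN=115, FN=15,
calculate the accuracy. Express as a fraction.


Accuracy = (TP + TN) / (TP + TN + FP + FN) = (53 + 115) / 194 = 84/97.

84/97


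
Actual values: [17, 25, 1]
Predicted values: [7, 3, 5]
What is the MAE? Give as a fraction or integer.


MAE = (1/3) * (|17-7|=10 + |25-3|=22 + |1-5|=4). Sum = 36. MAE = 12.

12


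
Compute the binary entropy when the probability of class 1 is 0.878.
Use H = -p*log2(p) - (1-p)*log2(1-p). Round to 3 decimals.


H = -0.878*log2(0.878) - 0.122*log2(0.122) = 0.535.

0.535


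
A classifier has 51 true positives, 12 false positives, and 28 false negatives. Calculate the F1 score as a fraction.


Precision = 51/63 = 17/21. Recall = 51/79 = 51/79. F1 = 2*P*R/(P+R) = 51/71.

51/71


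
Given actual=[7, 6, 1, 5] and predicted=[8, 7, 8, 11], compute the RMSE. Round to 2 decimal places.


MSE = 21.7500. RMSE = sqrt(21.7500) = 4.66.

4.66


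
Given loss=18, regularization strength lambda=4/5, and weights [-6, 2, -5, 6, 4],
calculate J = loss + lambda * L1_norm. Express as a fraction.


L1 norm = sum(|w|) = 23. J = 18 + 4/5 * 23 = 182/5.

182/5


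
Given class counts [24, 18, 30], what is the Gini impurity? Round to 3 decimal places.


Total = 72. Proportions: 24/72, 18/72, 30/72. sum(p_i^2) = 0.3472. Gini = 1 - 0.3472 = 0.6528, which rounds to 0.653.

0.653


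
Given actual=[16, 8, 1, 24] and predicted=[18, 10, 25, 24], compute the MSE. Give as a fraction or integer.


MSE = (1/4) * ((16-18)^2=4 + (8-10)^2=4 + (1-25)^2=576 + (24-24)^2=0). Sum = 584. MSE = 146.

146


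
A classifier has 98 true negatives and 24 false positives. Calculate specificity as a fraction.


Specificity = TN / (TN + FP) = 98 / 122 = 49/61.

49/61


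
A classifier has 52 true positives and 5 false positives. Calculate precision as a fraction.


Precision = TP / (TP + FP) = 52 / 57 = 52/57.

52/57


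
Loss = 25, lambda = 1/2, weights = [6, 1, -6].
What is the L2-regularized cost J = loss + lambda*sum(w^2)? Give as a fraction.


L2 sq norm = sum(w^2) = 73. J = 25 + 1/2 * 73 = 123/2.

123/2


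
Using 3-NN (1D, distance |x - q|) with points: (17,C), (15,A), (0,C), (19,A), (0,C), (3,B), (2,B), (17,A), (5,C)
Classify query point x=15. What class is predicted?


Distances: |17-15|=2, |15-15|=0, |0-15|=15, |19-15|=4, |0-15|=15, |3-15|=12, |2-15|=13, |17-15|=2, |5-15|=10. 3 nearest: (15,A), (17,A), (17,C). Counts: {'A': 2, 'C': 1}. Majority class: A.

A


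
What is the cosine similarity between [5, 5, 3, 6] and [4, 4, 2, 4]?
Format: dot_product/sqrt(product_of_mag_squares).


dot = 70. |a|^2 = 95, |b|^2 = 52. cos = 70/sqrt(4940).

70/sqrt(4940)


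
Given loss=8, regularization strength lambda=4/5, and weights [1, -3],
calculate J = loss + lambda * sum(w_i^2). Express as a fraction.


L2 sq norm = sum(w^2) = 10. J = 8 + 4/5 * 10 = 16.

16


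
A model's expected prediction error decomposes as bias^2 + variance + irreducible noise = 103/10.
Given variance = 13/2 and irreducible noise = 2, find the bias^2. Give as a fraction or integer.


Total error = bias^2 + variance + irreducible noise. So bias^2 = 103/10 - 13/2 - 2 = 9/5.

9/5


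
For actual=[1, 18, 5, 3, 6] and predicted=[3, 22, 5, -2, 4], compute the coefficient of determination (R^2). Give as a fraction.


Mean(y) = 33/5. SS_res = 49. SS_tot = 886/5. R^2 = 1 - 49/(886/5) = 641/886.

641/886


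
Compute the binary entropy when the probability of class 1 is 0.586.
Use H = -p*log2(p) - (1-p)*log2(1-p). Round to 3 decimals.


H = -0.586*log2(0.586) - 0.414*log2(0.414) = 0.979.

0.979


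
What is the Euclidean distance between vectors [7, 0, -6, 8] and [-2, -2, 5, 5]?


d = sqrt(sum of squared differences). (7--2)^2=81, (0--2)^2=4, (-6-5)^2=121, (8-5)^2=9. Sum = 215.

sqrt(215)


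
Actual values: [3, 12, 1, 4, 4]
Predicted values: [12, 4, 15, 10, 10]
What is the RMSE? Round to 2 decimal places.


MSE = 82.6000. RMSE = sqrt(82.6000) = 9.09.

9.09


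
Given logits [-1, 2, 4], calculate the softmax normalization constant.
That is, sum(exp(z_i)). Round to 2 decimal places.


Denom = e^-1=0.3679 + e^2=7.3891 + e^4=54.5982. Sum = 62.3552, which rounds to 62.36.

62.36


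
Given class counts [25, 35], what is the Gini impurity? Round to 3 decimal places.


Total = 60. Proportions: 25/60, 35/60. sum(p_i^2) = 0.5139. Gini = 1 - 0.5139 = 0.4861, which rounds to 0.486.

0.486


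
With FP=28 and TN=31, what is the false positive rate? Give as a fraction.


FPR = FP / (FP + TN) = 28 / 59 = 28/59.

28/59


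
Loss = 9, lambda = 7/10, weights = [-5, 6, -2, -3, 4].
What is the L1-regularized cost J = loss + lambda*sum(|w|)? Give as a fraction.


L1 norm = sum(|w|) = 20. J = 9 + 7/10 * 20 = 23.

23


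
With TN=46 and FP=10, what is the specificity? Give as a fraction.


Specificity = TN / (TN + FP) = 46 / 56 = 23/28.

23/28


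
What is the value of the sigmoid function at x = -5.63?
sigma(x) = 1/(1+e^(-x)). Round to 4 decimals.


sigma(-5.63) = 1/(1+e^(5.63)) = 1/(1+278.662118) = 1/279.662118 = 0.0036.

0.0036


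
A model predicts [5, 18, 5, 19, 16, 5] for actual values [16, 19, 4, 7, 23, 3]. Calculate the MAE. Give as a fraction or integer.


MAE = (1/6) * (|16-5|=11 + |19-18|=1 + |4-5|=1 + |7-19|=12 + |23-16|=7 + |3-5|=2). Sum = 34. MAE = 17/3.

17/3


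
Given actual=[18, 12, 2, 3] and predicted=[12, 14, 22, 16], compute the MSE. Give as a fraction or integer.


MSE = (1/4) * ((18-12)^2=36 + (12-14)^2=4 + (2-22)^2=400 + (3-16)^2=169). Sum = 609. MSE = 609/4.

609/4


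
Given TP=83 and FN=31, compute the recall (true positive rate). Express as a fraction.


Recall = TP / (TP + FN) = 83 / 114 = 83/114.

83/114


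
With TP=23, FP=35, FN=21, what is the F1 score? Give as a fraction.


Precision = 23/58 = 23/58. Recall = 23/44 = 23/44. F1 = 2*P*R/(P+R) = 23/51.

23/51


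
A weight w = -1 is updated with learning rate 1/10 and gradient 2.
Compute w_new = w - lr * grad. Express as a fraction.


w_new = -1 - 1/10 * 2 = -1 - 1/5 = -6/5.

-6/5


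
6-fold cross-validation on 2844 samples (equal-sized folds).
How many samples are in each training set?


Each validation fold has 2844/6 = 474 samples. Training set = 2844 - 474 = 2370.

2370


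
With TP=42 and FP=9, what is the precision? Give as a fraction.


Precision = TP / (TP + FP) = 42 / 51 = 14/17.

14/17


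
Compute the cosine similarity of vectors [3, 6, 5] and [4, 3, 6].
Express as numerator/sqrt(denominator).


dot = 60. |a|^2 = 70, |b|^2 = 61. cos = 60/sqrt(4270).

60/sqrt(4270)


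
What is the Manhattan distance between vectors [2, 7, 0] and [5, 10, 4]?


d = sum of absolute differences: |2-5|=3 + |7-10|=3 + |0-4|=4 = 10.

10


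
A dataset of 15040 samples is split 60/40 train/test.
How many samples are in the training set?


Test set = 15040 * 40% = 6016. Training set = 15040 - 6016 = 9024.

9024


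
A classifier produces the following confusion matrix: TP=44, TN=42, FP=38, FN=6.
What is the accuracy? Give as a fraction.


Accuracy = (TP + TN) / (TP + TN + FP + FN) = (44 + 42) / 130 = 43/65.

43/65


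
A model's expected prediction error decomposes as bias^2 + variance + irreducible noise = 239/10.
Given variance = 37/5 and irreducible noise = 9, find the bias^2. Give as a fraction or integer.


Total error = bias^2 + variance + irreducible noise. So bias^2 = 239/10 - 37/5 - 9 = 15/2.

15/2


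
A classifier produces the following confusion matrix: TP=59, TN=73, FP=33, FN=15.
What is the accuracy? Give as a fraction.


Accuracy = (TP + TN) / (TP + TN + FP + FN) = (59 + 73) / 180 = 11/15.

11/15


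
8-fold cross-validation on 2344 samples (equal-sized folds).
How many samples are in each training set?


Each validation fold has 2344/8 = 293 samples. Training set = 2344 - 293 = 2051.

2051


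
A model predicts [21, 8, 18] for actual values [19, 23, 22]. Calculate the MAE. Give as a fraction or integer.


MAE = (1/3) * (|19-21|=2 + |23-8|=15 + |22-18|=4). Sum = 21. MAE = 7.

7


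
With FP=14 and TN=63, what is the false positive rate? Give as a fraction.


FPR = FP / (FP + TN) = 14 / 77 = 2/11.

2/11


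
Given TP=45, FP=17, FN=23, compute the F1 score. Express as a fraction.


Precision = 45/62 = 45/62. Recall = 45/68 = 45/68. F1 = 2*P*R/(P+R) = 9/13.

9/13


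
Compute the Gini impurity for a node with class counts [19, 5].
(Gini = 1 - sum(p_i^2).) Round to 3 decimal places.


Total = 24. Proportions: 19/24, 5/24. sum(p_i^2) = 0.6701. Gini = 1 - 0.6701 = 0.3299, which rounds to 0.330.

0.330


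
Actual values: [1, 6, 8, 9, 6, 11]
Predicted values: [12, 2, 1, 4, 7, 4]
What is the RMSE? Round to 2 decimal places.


MSE = 43.5000. RMSE = sqrt(43.5000) = 6.60.

6.60


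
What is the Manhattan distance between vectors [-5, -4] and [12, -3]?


d = sum of absolute differences: |-5-12|=17 + |-4--3|=1 = 18.

18


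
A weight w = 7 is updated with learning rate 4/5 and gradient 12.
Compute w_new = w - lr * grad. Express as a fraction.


w_new = 7 - 4/5 * 12 = 7 - 48/5 = -13/5.

-13/5


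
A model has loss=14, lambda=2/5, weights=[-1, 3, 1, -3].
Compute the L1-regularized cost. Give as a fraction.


L1 norm = sum(|w|) = 8. J = 14 + 2/5 * 8 = 86/5.

86/5


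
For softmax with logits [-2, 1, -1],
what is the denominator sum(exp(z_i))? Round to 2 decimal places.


Denom = e^-2=0.1353 + e^1=2.7183 + e^-1=0.3679. Sum = 3.2215, which rounds to 3.22.

3.22


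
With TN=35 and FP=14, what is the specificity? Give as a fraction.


Specificity = TN / (TN + FP) = 35 / 49 = 5/7.

5/7


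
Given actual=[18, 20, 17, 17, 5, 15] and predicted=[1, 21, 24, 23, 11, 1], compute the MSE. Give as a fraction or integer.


MSE = (1/6) * ((18-1)^2=289 + (20-21)^2=1 + (17-24)^2=49 + (17-23)^2=36 + (5-11)^2=36 + (15-1)^2=196). Sum = 607. MSE = 607/6.

607/6


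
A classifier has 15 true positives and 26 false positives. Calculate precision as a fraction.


Precision = TP / (TP + FP) = 15 / 41 = 15/41.

15/41


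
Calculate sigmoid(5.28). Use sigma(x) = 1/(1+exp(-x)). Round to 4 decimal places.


sigma(5.28) = 1/(1+e^(-5.28)) = 1/(1+0.005092) = 1/1.005092 = 0.9949.

0.9949


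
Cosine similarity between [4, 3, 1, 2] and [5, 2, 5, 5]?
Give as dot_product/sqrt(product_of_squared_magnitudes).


dot = 41. |a|^2 = 30, |b|^2 = 79. cos = 41/sqrt(2370).

41/sqrt(2370)


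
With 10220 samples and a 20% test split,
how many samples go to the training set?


Test set = 10220 * 20% = 2044. Training set = 10220 - 2044 = 8176.

8176


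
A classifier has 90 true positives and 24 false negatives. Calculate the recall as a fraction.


Recall = TP / (TP + FN) = 90 / 114 = 15/19.

15/19


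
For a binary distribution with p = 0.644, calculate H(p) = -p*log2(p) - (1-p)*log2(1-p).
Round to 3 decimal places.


H = -0.644*log2(0.644) - 0.356*log2(0.356) = 0.939.

0.939


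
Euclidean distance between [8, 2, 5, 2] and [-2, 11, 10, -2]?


d = sqrt(sum of squared differences). (8--2)^2=100, (2-11)^2=81, (5-10)^2=25, (2--2)^2=16. Sum = 222.

sqrt(222)


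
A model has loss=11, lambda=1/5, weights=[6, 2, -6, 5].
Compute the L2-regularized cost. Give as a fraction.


L2 sq norm = sum(w^2) = 101. J = 11 + 1/5 * 101 = 156/5.

156/5


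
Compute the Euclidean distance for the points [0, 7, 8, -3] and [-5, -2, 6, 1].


d = sqrt(sum of squared differences). (0--5)^2=25, (7--2)^2=81, (8-6)^2=4, (-3-1)^2=16. Sum = 126.

sqrt(126)


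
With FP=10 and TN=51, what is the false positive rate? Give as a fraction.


FPR = FP / (FP + TN) = 10 / 61 = 10/61.

10/61


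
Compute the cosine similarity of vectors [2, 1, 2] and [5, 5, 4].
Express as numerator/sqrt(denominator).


dot = 23. |a|^2 = 9, |b|^2 = 66. cos = 23/sqrt(594).

23/sqrt(594)


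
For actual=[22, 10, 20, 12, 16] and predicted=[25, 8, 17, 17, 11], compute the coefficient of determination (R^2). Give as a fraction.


Mean(y) = 16. SS_res = 72. SS_tot = 104. R^2 = 1 - 72/(104) = 4/13.

4/13


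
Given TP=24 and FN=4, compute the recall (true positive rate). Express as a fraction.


Recall = TP / (TP + FN) = 24 / 28 = 6/7.

6/7


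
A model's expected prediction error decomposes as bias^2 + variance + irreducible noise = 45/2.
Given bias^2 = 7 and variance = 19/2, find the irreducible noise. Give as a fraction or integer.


Total error = bias^2 + variance + irreducible noise. So irreducible noise = 45/2 - 7 - 19/2 = 6.

6


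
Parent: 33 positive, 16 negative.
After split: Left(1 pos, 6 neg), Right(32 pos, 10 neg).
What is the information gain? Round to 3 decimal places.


H(parent) = 0.9113. H(left) = 0.5917, H(right) = 0.7919. Weighted = (7/49)*0.5917 + (42/49)*0.7919 = 0.7633. IG = 0.9113 - 0.7633 = 0.1480, which rounds to 0.148.

0.148


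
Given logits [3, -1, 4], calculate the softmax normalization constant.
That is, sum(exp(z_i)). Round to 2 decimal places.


Denom = e^3=20.0855 + e^-1=0.3679 + e^4=54.5982. Sum = 75.0516, which rounds to 75.05.

75.05


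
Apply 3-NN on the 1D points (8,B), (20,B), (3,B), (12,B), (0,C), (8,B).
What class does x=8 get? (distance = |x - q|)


Distances: |8-8|=0, |20-8|=12, |3-8|=5, |12-8|=4, |0-8|=8, |8-8|=0. 3 nearest: (8,B), (8,B), (12,B). Counts: {'B': 3}. Majority class: B.

B


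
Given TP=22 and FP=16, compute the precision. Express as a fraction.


Precision = TP / (TP + FP) = 22 / 38 = 11/19.

11/19


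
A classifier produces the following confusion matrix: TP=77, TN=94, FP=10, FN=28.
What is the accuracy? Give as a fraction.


Accuracy = (TP + TN) / (TP + TN + FP + FN) = (77 + 94) / 209 = 9/11.

9/11


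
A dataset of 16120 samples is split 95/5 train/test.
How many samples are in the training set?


Test set = 16120 * 5% = 806. Training set = 16120 - 806 = 15314.

15314


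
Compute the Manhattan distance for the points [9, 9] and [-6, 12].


d = sum of absolute differences: |9--6|=15 + |9-12|=3 = 18.

18


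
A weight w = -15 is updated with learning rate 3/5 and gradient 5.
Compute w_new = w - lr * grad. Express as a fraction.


w_new = -15 - 3/5 * 5 = -15 - 3 = -18.

-18


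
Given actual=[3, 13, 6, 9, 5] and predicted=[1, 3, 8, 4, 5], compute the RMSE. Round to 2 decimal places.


MSE = 26.6000. RMSE = sqrt(26.6000) = 5.16.

5.16


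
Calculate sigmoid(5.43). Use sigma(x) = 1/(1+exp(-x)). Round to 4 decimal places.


sigma(5.43) = 1/(1+e^(-5.43)) = 1/(1+0.004383) = 1/1.004383 = 0.9956.

0.9956


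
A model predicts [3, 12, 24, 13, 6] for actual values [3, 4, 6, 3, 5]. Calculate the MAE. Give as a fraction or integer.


MAE = (1/5) * (|3-3|=0 + |4-12|=8 + |6-24|=18 + |3-13|=10 + |5-6|=1). Sum = 37. MAE = 37/5.

37/5


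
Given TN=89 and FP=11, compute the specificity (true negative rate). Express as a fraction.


Specificity = TN / (TN + FP) = 89 / 100 = 89/100.

89/100


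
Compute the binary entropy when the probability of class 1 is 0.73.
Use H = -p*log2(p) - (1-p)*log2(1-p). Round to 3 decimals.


H = -0.73*log2(0.73) - 0.27*log2(0.27) = 0.841.

0.841


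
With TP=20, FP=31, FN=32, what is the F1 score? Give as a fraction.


Precision = 20/51 = 20/51. Recall = 20/52 = 5/13. F1 = 2*P*R/(P+R) = 40/103.

40/103


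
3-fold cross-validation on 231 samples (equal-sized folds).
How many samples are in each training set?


Each validation fold has 231/3 = 77 samples. Training set = 231 - 77 = 154.

154


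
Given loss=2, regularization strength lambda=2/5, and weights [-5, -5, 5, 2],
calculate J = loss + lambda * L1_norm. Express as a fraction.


L1 norm = sum(|w|) = 17. J = 2 + 2/5 * 17 = 44/5.

44/5


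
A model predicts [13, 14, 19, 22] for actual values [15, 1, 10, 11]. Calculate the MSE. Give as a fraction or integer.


MSE = (1/4) * ((15-13)^2=4 + (1-14)^2=169 + (10-19)^2=81 + (11-22)^2=121). Sum = 375. MSE = 375/4.

375/4


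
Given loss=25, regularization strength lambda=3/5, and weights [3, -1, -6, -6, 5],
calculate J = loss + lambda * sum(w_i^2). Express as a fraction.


L2 sq norm = sum(w^2) = 107. J = 25 + 3/5 * 107 = 446/5.

446/5


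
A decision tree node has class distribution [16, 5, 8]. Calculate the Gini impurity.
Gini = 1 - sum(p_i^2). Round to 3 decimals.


Total = 29. Proportions: 16/29, 5/29, 8/29. sum(p_i^2) = 0.4102. Gini = 1 - 0.4102 = 0.5898, which rounds to 0.590.

0.590


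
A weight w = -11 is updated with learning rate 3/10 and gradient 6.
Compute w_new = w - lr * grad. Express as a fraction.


w_new = -11 - 3/10 * 6 = -11 - 9/5 = -64/5.

-64/5


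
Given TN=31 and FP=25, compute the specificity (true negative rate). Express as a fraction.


Specificity = TN / (TN + FP) = 31 / 56 = 31/56.

31/56


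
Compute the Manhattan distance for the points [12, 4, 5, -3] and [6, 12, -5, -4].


d = sum of absolute differences: |12-6|=6 + |4-12|=8 + |5--5|=10 + |-3--4|=1 = 25.

25


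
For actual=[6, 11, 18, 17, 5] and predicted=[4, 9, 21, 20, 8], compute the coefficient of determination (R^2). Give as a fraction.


Mean(y) = 57/5. SS_res = 35. SS_tot = 726/5. R^2 = 1 - 35/(726/5) = 551/726.

551/726


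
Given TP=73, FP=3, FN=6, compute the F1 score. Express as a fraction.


Precision = 73/76 = 73/76. Recall = 73/79 = 73/79. F1 = 2*P*R/(P+R) = 146/155.

146/155


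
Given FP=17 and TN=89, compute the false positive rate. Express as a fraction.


FPR = FP / (FP + TN) = 17 / 106 = 17/106.

17/106


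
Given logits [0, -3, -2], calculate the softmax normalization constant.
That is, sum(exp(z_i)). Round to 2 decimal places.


Denom = e^0=1.0000 + e^-3=0.0498 + e^-2=0.1353. Sum = 1.1851, which rounds to 1.19.

1.19


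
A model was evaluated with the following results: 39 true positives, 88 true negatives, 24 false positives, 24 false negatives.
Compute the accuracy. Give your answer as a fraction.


Accuracy = (TP + TN) / (TP + TN + FP + FN) = (39 + 88) / 175 = 127/175.

127/175


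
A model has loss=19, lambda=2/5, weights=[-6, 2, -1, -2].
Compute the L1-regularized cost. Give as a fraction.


L1 norm = sum(|w|) = 11. J = 19 + 2/5 * 11 = 117/5.

117/5


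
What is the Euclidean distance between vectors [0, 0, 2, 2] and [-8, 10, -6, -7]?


d = sqrt(sum of squared differences). (0--8)^2=64, (0-10)^2=100, (2--6)^2=64, (2--7)^2=81. Sum = 309.

sqrt(309)


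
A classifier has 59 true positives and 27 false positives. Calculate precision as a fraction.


Precision = TP / (TP + FP) = 59 / 86 = 59/86.

59/86


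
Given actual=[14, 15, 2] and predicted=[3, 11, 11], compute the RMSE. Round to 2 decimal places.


MSE = 72.6667. RMSE = sqrt(72.6667) = 8.52.

8.52


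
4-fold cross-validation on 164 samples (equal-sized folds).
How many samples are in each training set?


Each validation fold has 164/4 = 41 samples. Training set = 164 - 41 = 123.

123


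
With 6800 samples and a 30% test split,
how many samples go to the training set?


Test set = 6800 * 30% = 2040. Training set = 6800 - 2040 = 4760.

4760


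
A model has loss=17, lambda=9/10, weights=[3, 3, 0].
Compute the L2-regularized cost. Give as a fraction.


L2 sq norm = sum(w^2) = 18. J = 17 + 9/10 * 18 = 166/5.

166/5


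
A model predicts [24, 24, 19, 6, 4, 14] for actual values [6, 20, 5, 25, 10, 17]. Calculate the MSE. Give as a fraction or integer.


MSE = (1/6) * ((6-24)^2=324 + (20-24)^2=16 + (5-19)^2=196 + (25-6)^2=361 + (10-4)^2=36 + (17-14)^2=9). Sum = 942. MSE = 157.

157
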